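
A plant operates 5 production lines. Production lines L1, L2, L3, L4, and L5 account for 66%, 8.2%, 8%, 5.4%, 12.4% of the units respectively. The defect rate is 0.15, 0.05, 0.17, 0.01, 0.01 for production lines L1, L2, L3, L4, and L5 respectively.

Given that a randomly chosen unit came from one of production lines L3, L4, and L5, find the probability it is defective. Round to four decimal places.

Let S = {L3, L4, L5}.
P(S) = 0.08 + 0.054 + 0.124 = 0.258.
P(D ∩ S) = 0.17·0.08 + 0.01·0.054 + 0.01·0.124 = 0.0136 + 0.00054 + 0.00124 = 0.01538.
P(D | S) = 0.01538 / 0.258 = 0.059612…

P(D|S) ≈ 0.0596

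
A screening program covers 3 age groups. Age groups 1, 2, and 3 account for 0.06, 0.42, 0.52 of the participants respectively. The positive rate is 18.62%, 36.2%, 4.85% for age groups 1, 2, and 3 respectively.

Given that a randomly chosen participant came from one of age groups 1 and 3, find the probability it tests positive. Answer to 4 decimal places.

0.0627

Let S = {1, 3}.
P(S) = 0.06 + 0.52 = 0.58.
P(T ∩ S) = 0.1862·0.06 + 0.0485·0.52 = 0.011172 + 0.02522 = 0.036392.
P(T | S) = 0.036392 / 0.58 = 0.062745…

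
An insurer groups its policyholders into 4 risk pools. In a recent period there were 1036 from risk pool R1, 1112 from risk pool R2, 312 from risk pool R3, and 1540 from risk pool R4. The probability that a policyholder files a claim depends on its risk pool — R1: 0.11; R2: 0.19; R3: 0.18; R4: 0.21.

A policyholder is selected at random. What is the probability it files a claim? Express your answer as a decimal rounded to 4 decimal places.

0.1762

Total: 1036 + 1112 + 312 + 1540 = 4000.
P(R1) = 1036/4000 = 0.259. P(R2) = 1112/4000 = 0.278. P(R3) = 312/4000 = 0.078. P(R4) = 1540/4000 = 0.385.
Using total probability over the partition,
P(C) = P(C|R1)·P(R1) + P(C|R2)·P(R2) + P(C|R3)·P(R3) + P(C|R4)·P(R4)
      = 0.11·0.259 + 0.19·0.278 + 0.18·0.078 + 0.21·0.385
      = 0.02849 + 0.05282 + 0.01404 + 0.08085 = 0.1762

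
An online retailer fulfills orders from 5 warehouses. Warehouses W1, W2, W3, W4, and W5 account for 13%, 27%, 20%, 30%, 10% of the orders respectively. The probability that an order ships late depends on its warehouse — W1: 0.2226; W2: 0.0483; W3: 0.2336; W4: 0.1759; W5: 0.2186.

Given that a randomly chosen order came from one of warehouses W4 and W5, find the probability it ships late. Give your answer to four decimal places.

P(L|S) ≈ 0.1866

Let S = {W4, W5}.
P(S) = 0.3 + 0.1 = 0.4.
P(L ∩ S) = 0.1759·0.3 + 0.2186·0.1 = 0.05277 + 0.02186 = 0.07463.
P(L | S) = 0.07463 / 0.4 = 0.186575…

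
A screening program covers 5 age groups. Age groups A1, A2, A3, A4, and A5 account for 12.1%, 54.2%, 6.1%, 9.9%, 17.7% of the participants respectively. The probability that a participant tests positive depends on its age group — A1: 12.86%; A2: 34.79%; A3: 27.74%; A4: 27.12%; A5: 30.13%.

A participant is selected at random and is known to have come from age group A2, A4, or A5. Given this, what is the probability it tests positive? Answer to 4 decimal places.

Let S = {A2, A4, A5}.
P(S) = 0.542 + 0.099 + 0.177 = 0.818.
P(T ∩ S) = 0.3479·0.542 + 0.2712·0.099 + 0.3013·0.177 = 0.1885618 + 0.0268488 + 0.0533301 = 0.2687407.
P(T | S) = 0.2687407 / 0.818 = 0.328534…

0.3285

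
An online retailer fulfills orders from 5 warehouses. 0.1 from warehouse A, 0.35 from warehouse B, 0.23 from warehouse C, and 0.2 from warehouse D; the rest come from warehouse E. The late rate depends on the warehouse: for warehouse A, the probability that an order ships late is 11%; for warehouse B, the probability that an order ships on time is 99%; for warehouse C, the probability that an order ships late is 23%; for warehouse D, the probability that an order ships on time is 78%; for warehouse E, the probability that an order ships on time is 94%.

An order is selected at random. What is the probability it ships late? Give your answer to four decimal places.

P(E) = 1 − (0.1 + 0.35 + 0.23 + 0.2) = 0.12.
P(L|B) = 1 − 0.99 = 0.01.
P(L|D) = 1 − 0.78 = 0.22.
P(L|E) = 1 − 0.94 = 0.06.
By the law of total probability,
P(L) = P(L|A)·P(A) + P(L|B)·P(B) + P(L|C)·P(C) + P(L|D)·P(D) + P(L|E)·P(E)
      = 0.11·0.1 + 0.01·0.35 + 0.23·0.23 + 0.22·0.2 + 0.06·0.12
      = 0.011 + 0.0035 + 0.0529 + 0.044 + 0.0072 = 0.1186

0.1186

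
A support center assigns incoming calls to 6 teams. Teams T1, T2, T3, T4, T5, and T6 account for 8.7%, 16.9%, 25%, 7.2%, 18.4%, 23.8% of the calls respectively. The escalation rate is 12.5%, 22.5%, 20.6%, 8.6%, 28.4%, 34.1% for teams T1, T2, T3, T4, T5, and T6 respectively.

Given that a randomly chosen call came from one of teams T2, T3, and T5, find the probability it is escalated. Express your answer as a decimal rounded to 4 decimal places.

P(E|S) ≈ 0.2351

Let S = {T2, T3, T5}.
P(S) = 0.169 + 0.25 + 0.184 = 0.603.
P(E ∩ S) = 0.225·0.169 + 0.206·0.25 + 0.284·0.184 = 0.038025 + 0.0515 + 0.052256 = 0.141781.
P(E | S) = 0.141781 / 0.603 = 0.235126…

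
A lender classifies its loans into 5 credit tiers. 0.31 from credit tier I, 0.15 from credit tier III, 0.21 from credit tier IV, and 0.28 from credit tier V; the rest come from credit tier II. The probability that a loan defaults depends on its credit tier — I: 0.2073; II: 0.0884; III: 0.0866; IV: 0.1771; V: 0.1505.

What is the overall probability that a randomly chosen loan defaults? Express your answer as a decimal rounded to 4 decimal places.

0.1610

P(II) = 1 − (0.31 + 0.15 + 0.21 + 0.28) = 0.05.
By the law of total probability,
P(D) = P(D|I)·P(I) + P(D|II)·P(II) + P(D|III)·P(III) + P(D|IV)·P(IV) + P(D|V)·P(V)
      = 0.2073·0.31 + 0.0884·0.05 + 0.0866·0.15 + 0.1771·0.21 + 0.1505·0.28
      = 0.064263 + 0.00442 + 0.01299 + 0.037191 + 0.04214 = 0.161004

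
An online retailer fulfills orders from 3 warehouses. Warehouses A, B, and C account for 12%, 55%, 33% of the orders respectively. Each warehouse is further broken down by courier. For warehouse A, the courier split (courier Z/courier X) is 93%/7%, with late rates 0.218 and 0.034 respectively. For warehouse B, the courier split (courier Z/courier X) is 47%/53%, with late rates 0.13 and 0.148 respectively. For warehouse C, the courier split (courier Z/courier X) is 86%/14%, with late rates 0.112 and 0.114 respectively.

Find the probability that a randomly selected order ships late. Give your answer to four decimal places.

0.1384

P(L|A) = 0.93·0.218 + 0.07·0.034 = 0.20274 + 0.00238 = 0.20512
P(L|B) = 0.47·0.13 + 0.53·0.148 = 0.0611 + 0.07844 = 0.13954
P(L|C) = 0.86·0.112 + 0.14·0.114 = 0.09632 + 0.01596 = 0.11228
Then overall,
P(L) = 0.12·0.20512 + 0.55·0.13954 + 0.33·0.11228
      = 0.0246144 + 0.076747 + 0.0370524 = 0.1384138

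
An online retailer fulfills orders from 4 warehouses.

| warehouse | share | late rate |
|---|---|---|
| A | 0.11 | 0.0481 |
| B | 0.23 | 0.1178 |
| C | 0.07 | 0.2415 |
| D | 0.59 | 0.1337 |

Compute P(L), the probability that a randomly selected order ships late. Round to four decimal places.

0.1282

P(L) = P(L|A)·P(A) + P(L|B)·P(B) + P(L|C)·P(C) + P(L|D)·P(D)
      = 0.0481·0.11 + 0.1178·0.23 + 0.2415·0.07 + 0.1337·0.59
      = 0.005291 + 0.027094 + 0.016905 + 0.078883 = 0.128173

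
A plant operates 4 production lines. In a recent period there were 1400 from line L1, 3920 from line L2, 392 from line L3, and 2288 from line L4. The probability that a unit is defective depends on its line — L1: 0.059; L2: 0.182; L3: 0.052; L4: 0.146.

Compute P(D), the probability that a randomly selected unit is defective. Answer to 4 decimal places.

P(D) ≈ 0.1438

Total: 1400 + 3920 + 392 + 2288 = 8000.
P(L1) = 1400/8000 = 0.175. P(L2) = 3920/8000 = 0.49. P(L3) = 392/8000 = 0.049. P(L4) = 2288/8000 = 0.286.
Using total probability over the partition,
P(D) = P(D|L1)·P(L1) + P(D|L2)·P(L2) + P(D|L3)·P(L3) + P(D|L4)·P(L4)
      = 0.059·0.175 + 0.182·0.49 + 0.052·0.049 + 0.146·0.286
      = 0.010325 + 0.08918 + 0.002548 + 0.041756 = 0.143809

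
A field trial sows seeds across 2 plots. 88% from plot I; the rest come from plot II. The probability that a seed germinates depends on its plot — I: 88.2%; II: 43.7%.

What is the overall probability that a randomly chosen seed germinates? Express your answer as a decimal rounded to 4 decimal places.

0.8286

P(II) = 1 − (0.88) = 0.12.
P(G) = P(G|I)·P(I) + P(G|II)·P(II)
      = 0.882·0.88 + 0.437·0.12
      = 0.77616 + 0.05244 = 0.8286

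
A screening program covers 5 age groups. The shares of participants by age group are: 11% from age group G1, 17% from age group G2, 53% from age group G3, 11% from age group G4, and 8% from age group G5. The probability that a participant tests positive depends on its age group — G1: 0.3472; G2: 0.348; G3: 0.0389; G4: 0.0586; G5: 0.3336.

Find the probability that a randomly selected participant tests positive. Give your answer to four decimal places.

Using total probability over the partition,
P(T) = P(T|G1)·P(G1) + P(T|G2)·P(G2) + P(T|G3)·P(G3) + P(T|G4)·P(G4) + P(T|G5)·P(G5)
      = 0.3472·0.11 + 0.348·0.17 + 0.0389·0.53 + 0.0586·0.11 + 0.3336·0.08
      = 0.038192 + 0.05916 + 0.020617 + 0.006446 + 0.026688 = 0.151103

P(T) ≈ 0.1511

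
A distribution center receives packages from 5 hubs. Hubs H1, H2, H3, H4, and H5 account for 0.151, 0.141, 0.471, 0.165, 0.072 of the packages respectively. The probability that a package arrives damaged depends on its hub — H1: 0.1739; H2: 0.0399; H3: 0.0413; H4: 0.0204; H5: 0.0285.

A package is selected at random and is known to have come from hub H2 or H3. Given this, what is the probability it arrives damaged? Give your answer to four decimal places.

P(D|S) ≈ 0.0410

Let S = {H2, H3}.
P(S) = 0.141 + 0.471 = 0.612.
P(D ∩ S) = 0.0399·0.141 + 0.0413·0.471 = 0.0056259 + 0.0194523 = 0.0250782.
P(D | S) = 0.0250782 / 0.612 = 0.040977…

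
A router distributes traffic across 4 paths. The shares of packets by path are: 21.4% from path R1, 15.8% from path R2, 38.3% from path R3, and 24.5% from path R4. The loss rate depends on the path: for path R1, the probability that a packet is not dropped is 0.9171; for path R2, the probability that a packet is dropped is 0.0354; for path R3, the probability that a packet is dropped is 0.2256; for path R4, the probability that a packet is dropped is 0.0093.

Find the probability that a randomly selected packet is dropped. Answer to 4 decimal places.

P(L) ≈ 0.1120

P(L|R1) = 1 − 0.9171 = 0.0829.
P(L) = P(L|R1)·P(R1) + P(L|R2)·P(R2) + P(L|R3)·P(R3) + P(L|R4)·P(R4)
      = 0.0829·0.214 + 0.0354·0.158 + 0.2256·0.383 + 0.0093·0.245
      = 0.0177406 + 0.0055932 + 0.0864048 + 0.0022785 = 0.1120171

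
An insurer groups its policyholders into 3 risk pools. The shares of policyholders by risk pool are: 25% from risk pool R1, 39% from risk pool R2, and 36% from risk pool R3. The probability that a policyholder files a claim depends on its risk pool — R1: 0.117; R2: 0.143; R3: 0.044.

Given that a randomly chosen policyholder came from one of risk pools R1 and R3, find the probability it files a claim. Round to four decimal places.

0.0739

Let S = {R1, R3}.
P(S) = 0.25 + 0.36 = 0.61.
P(C ∩ S) = 0.117·0.25 + 0.044·0.36 = 0.02925 + 0.01584 = 0.04509.
P(C | S) = 0.04509 / 0.61 = 0.073918…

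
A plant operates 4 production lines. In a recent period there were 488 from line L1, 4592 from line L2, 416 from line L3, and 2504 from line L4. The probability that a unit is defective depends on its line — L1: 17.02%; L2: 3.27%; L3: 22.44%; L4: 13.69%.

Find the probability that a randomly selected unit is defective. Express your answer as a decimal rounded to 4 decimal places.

P(D) ≈ 0.0837

Total: 488 + 4592 + 416 + 2504 = 8000.
P(L1) = 488/8000 = 0.061. P(L2) = 4592/8000 = 0.574. P(L3) = 416/8000 = 0.052. P(L4) = 2504/8000 = 0.313.
P(D) = P(D|L1)·P(L1) + P(D|L2)·P(L2) + P(D|L3)·P(L3) + P(D|L4)·P(L4)
      = 0.1702·0.061 + 0.0327·0.574 + 0.2244·0.052 + 0.1369·0.313
      = 0.0103822 + 0.0187698 + 0.0116688 + 0.0428497 = 0.0836705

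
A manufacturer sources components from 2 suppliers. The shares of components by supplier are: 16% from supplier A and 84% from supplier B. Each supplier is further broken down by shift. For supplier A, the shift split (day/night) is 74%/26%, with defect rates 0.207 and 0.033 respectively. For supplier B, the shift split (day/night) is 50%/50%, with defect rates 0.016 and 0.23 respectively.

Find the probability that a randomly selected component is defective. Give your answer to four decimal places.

0.1292

P(D|A) = 0.74·0.207 + 0.26·0.033 = 0.15318 + 0.00858 = 0.16176
P(D|B) = 0.5·0.016 + 0.5·0.23 = 0.008 + 0.115 = 0.123
Then overall,
P(D) = 0.16·0.16176 + 0.84·0.123
      = 0.0258816 + 0.10332 = 0.1292016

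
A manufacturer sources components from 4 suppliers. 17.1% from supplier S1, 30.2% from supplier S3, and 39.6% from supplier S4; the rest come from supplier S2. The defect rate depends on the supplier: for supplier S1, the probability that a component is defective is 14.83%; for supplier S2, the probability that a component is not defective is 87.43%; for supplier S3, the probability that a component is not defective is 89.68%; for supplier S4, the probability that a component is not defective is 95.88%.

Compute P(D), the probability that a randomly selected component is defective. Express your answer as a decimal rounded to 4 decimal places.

P(D) ≈ 0.0893

P(S2) = 1 − (0.171 + 0.302 + 0.396) = 0.131.
P(D|S2) = 1 − 0.8743 = 0.1257.
P(D|S3) = 1 − 0.8968 = 0.1032.
P(D|S4) = 1 − 0.9588 = 0.0412.
P(D) = P(D|S1)·P(S1) + P(D|S2)·P(S2) + P(D|S3)·P(S3) + P(D|S4)·P(S4)
      = 0.1483·0.171 + 0.1257·0.131 + 0.1032·0.302 + 0.0412·0.396
      = 0.0253593 + 0.0164667 + 0.0311664 + 0.0163152 = 0.0893076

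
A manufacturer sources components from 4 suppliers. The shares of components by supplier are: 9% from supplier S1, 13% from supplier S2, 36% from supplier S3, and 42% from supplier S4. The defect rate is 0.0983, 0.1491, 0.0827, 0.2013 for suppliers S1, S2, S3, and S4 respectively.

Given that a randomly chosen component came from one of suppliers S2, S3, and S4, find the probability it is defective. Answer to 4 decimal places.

P(D|S) ≈ 0.1469

Let S = {S2, S3, S4}.
P(S) = 0.13 + 0.36 + 0.42 = 0.91.
P(D ∩ S) = 0.1491·0.13 + 0.0827·0.36 + 0.2013·0.42 = 0.019383 + 0.029772 + 0.084546 = 0.133701.
P(D | S) = 0.133701 / 0.91 = 0.146924…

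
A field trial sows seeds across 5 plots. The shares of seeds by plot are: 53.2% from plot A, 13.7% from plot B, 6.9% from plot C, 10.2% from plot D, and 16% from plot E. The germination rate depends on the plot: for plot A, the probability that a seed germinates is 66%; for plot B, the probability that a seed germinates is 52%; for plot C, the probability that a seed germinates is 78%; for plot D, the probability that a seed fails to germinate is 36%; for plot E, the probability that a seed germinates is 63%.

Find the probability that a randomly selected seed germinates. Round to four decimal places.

P(G|D) = 1 − 0.36 = 0.64.
P(G) = P(G|A)·P(A) + P(G|B)·P(B) + P(G|C)·P(C) + P(G|D)·P(D) + P(G|E)·P(E)
      = 0.66·0.532 + 0.52·0.137 + 0.78·0.069 + 0.64·0.102 + 0.63·0.16
      = 0.35112 + 0.07124 + 0.05382 + 0.06528 + 0.1008 = 0.64226

0.6423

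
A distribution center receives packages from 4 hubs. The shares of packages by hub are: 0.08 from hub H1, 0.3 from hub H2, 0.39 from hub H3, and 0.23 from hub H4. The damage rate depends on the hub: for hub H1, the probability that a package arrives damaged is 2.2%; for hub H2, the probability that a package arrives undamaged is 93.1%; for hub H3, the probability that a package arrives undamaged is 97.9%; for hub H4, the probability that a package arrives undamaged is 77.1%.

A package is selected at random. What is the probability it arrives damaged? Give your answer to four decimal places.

0.0833

P(D|H2) = 1 − 0.931 = 0.069.
P(D|H3) = 1 − 0.979 = 0.021.
P(D|H4) = 1 − 0.771 = 0.229.
P(D) = P(D|H1)·P(H1) + P(D|H2)·P(H2) + P(D|H3)·P(H3) + P(D|H4)·P(H4)
      = 0.022·0.08 + 0.069·0.3 + 0.021·0.39 + 0.229·0.23
      = 0.00176 + 0.0207 + 0.00819 + 0.05267 = 0.08332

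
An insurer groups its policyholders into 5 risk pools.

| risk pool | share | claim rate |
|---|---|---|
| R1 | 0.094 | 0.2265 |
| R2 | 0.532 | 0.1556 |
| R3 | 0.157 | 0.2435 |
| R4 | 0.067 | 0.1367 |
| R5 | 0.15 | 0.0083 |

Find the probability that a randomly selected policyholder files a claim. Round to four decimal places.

P(C) = P(C|R1)·P(R1) + P(C|R2)·P(R2) + P(C|R3)·P(R3) + P(C|R4)·P(R4) + P(C|R5)·P(R5)
      = 0.2265·0.094 + 0.1556·0.532 + 0.2435·0.157 + 0.1367·0.067 + 0.0083·0.15
      = 0.021291 + 0.0827792 + 0.0382295 + 0.0091589 + 0.001245 = 0.1527036

0.1527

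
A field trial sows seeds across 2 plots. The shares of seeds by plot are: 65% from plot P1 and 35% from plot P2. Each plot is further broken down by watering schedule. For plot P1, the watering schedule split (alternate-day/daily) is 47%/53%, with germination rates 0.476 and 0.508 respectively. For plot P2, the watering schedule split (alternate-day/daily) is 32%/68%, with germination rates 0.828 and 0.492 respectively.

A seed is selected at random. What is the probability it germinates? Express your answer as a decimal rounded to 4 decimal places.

P(G) ≈ 0.5303

P(G|P1) = 0.47·0.476 + 0.53·0.508 = 0.22372 + 0.26924 = 0.49296
P(G|P2) = 0.32·0.828 + 0.68·0.492 = 0.26496 + 0.33456 = 0.59952
By total probability over the outer partition,
P(G) = 0.65·0.49296 + 0.35·0.59952
      = 0.320424 + 0.209832 = 0.530256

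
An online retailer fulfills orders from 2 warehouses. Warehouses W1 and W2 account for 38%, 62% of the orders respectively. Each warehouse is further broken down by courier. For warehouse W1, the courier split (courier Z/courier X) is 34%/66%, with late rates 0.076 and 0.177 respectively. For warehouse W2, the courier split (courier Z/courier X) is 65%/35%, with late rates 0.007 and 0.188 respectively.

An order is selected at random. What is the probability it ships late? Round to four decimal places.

P(L|W1) = 0.34·0.076 + 0.66·0.177 = 0.02584 + 0.11682 = 0.14266
P(L|W2) = 0.65·0.007 + 0.35·0.188 = 0.00455 + 0.0658 = 0.07035
Then overall,
P(L) = 0.38·0.14266 + 0.62·0.07035
      = 0.0542108 + 0.043617 = 0.0978278

P(L) ≈ 0.0978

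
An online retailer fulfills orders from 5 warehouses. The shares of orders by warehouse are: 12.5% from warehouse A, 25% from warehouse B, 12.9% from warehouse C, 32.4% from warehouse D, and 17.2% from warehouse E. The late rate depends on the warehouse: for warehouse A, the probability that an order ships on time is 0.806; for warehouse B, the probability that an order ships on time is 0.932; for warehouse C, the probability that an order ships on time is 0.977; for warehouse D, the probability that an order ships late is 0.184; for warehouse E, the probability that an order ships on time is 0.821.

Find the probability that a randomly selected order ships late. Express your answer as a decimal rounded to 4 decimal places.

P(L|A) = 1 − 0.806 = 0.194.
P(L|B) = 1 − 0.932 = 0.068.
P(L|C) = 1 − 0.977 = 0.023.
P(L|E) = 1 − 0.821 = 0.179.
P(L) = P(L|A)·P(A) + P(L|B)·P(B) + P(L|C)·P(C) + P(L|D)·P(D) + P(L|E)·P(E)
      = 0.194·0.125 + 0.068·0.25 + 0.023·0.129 + 0.184·0.324 + 0.179·0.172
      = 0.02425 + 0.017 + 0.002967 + 0.059616 + 0.030788 = 0.134621

P(L) ≈ 0.1346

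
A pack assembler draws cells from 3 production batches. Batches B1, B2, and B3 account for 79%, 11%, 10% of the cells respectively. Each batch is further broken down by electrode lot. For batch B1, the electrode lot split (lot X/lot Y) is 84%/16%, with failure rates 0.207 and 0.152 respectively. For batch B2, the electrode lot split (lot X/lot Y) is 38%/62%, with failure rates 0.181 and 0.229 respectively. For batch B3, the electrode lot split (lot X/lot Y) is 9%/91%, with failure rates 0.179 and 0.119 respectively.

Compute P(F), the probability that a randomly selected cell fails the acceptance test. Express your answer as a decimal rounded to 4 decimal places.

0.1922

P(F|B1) = 0.84·0.207 + 0.16·0.152 = 0.17388 + 0.02432 = 0.1982
P(F|B2) = 0.38·0.181 + 0.62·0.229 = 0.06878 + 0.14198 = 0.21076
P(F|B3) = 0.09·0.179 + 0.91·0.119 = 0.01611 + 0.10829 = 0.1244
By total probability over the outer partition,
P(F) = 0.79·0.1982 + 0.11·0.21076 + 0.1·0.1244
      = 0.156578 + 0.0231836 + 0.01244 = 0.1922016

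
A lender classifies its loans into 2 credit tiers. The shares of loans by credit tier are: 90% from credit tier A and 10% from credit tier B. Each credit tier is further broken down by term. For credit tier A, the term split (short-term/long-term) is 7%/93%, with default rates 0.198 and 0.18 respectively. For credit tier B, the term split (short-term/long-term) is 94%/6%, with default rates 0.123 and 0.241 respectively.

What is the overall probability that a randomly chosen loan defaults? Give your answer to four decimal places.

P(D|A) = 0.07·0.198 + 0.93·0.18 = 0.01386 + 0.1674 = 0.18126
P(D|B) = 0.94·0.123 + 0.06·0.241 = 0.11562 + 0.01446 = 0.13008
By total probability over the outer partition,
P(D) = 0.9·0.18126 + 0.1·0.13008
      = 0.163134 + 0.013008 = 0.176142

0.1761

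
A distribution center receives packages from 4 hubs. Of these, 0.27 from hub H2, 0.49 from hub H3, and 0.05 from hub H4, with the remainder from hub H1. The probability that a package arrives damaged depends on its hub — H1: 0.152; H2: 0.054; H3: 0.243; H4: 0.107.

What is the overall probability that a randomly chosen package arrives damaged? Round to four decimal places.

P(H1) = 1 − (0.27 + 0.49 + 0.05) = 0.19.
P(D) = P(D|H1)·P(H1) + P(D|H2)·P(H2) + P(D|H3)·P(H3) + P(D|H4)·P(H4)
      = 0.152·0.19 + 0.054·0.27 + 0.243·0.49 + 0.107·0.05
      = 0.02888 + 0.01458 + 0.11907 + 0.00535 = 0.16788

0.1679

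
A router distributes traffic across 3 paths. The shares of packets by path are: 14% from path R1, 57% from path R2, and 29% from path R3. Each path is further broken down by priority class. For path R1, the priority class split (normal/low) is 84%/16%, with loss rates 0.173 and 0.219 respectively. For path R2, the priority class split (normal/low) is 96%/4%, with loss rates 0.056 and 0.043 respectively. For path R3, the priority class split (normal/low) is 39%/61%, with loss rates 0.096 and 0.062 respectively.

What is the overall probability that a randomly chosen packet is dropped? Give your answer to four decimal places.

P(L) ≈ 0.0787

P(L|R1) = 0.84·0.173 + 0.16·0.219 = 0.14532 + 0.03504 = 0.18036
P(L|R2) = 0.96·0.056 + 0.04·0.043 = 0.05376 + 0.00172 = 0.05548
P(L|R3) = 0.39·0.096 + 0.61·0.062 = 0.03744 + 0.03782 = 0.07526
By total probability over the outer partition,
P(L) = 0.14·0.18036 + 0.57·0.05548 + 0.29·0.07526
      = 0.0252504 + 0.0316236 + 0.0218254 = 0.0786994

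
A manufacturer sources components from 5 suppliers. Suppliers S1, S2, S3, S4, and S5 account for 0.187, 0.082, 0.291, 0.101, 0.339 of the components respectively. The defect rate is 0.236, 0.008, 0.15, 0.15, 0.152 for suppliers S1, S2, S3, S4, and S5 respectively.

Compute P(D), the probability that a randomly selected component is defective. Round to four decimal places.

0.1551

P(D) = P(D|S1)·P(S1) + P(D|S2)·P(S2) + P(D|S3)·P(S3) + P(D|S4)·P(S4) + P(D|S5)·P(S5)
      = 0.236·0.187 + 0.008·0.082 + 0.15·0.291 + 0.15·0.101 + 0.152·0.339
      = 0.044132 + 0.000656 + 0.04365 + 0.01515 + 0.051528 = 0.155116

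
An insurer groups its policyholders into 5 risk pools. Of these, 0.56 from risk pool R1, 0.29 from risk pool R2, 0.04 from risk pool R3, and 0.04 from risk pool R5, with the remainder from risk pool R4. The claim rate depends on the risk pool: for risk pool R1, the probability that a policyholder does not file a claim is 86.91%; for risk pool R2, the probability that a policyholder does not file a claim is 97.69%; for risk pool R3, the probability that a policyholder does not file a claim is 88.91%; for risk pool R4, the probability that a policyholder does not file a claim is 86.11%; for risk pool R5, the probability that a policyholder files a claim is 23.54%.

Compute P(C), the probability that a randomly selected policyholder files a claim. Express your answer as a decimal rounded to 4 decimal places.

P(R4) = 1 − (0.56 + 0.29 + 0.04 + 0.04) = 0.07.
P(C|R1) = 1 − 0.8691 = 0.1309.
P(C|R2) = 1 − 0.9769 = 0.0231.
P(C|R3) = 1 − 0.8891 = 0.1109.
P(C|R4) = 1 − 0.8611 = 0.1389.
P(C) = P(C|R1)·P(R1) + P(C|R2)·P(R2) + P(C|R3)·P(R3) + P(C|R4)·P(R4) + P(C|R5)·P(R5)
      = 0.1309·0.56 + 0.0231·0.29 + 0.1109·0.04 + 0.1389·0.07 + 0.2354·0.04
      = 0.073304 + 0.006699 + 0.004436 + 0.009723 + 0.009416 = 0.103578

0.1036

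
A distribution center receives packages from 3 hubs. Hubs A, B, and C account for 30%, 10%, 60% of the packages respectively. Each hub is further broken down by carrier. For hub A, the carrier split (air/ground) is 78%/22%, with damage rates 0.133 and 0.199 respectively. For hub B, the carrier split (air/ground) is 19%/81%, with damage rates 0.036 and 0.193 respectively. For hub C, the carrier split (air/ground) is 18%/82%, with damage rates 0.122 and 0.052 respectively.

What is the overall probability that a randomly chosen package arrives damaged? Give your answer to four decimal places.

0.0993

P(D|A) = 0.78·0.133 + 0.22·0.199 = 0.10374 + 0.04378 = 0.14752
P(D|B) = 0.19·0.036 + 0.81·0.193 = 0.00684 + 0.15633 = 0.16317
P(D|C) = 0.18·0.122 + 0.82·0.052 = 0.02196 + 0.04264 = 0.0646
Then overall,
P(D) = 0.3·0.14752 + 0.1·0.16317 + 0.6·0.0646
      = 0.044256 + 0.016317 + 0.03876 = 0.099333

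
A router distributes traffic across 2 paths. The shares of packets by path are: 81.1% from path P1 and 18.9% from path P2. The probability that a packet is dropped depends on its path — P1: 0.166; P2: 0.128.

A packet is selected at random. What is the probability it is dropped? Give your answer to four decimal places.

0.1588

Summing over the partition,
P(L) = P(L|P1)·P(P1) + P(L|P2)·P(P2)
      = 0.166·0.811 + 0.128·0.189
      = 0.134626 + 0.024192 = 0.158818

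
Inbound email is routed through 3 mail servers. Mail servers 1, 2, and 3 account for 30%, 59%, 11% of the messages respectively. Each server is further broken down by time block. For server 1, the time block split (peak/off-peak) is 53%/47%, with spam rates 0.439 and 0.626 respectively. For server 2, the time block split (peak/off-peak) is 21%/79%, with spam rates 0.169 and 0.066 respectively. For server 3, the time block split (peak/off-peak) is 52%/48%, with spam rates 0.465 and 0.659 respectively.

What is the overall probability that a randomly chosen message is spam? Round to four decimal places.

P(S|1) = 0.53·0.439 + 0.47·0.626 = 0.23267 + 0.29422 = 0.52689
P(S|2) = 0.21·0.169 + 0.79·0.066 = 0.03549 + 0.05214 = 0.08763
P(S|3) = 0.52·0.465 + 0.48·0.659 = 0.2418 + 0.31632 = 0.55812
By total probability over the outer partition,
P(S) = 0.3·0.52689 + 0.59·0.08763 + 0.11·0.55812
      = 0.158067 + 0.0517017 + 0.0613932 = 0.2711619

0.2712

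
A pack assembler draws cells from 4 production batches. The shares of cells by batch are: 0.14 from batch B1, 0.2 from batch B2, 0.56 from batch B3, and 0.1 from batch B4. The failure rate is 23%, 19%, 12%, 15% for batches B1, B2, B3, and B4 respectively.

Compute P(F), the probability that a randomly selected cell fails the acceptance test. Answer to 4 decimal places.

0.1524

P(F) = P(F|B1)·P(B1) + P(F|B2)·P(B2) + P(F|B3)·P(B3) + P(F|B4)·P(B4)
      = 0.23·0.14 + 0.19·0.2 + 0.12·0.56 + 0.15·0.1
      = 0.0322 + 0.038 + 0.0672 + 0.015 = 0.1524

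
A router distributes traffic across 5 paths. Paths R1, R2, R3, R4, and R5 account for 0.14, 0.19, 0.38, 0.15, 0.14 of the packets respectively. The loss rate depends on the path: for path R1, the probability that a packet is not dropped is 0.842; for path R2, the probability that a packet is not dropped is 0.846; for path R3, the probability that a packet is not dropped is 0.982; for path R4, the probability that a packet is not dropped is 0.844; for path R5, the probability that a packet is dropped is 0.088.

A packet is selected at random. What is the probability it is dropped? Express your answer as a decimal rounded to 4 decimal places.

P(L|R1) = 1 − 0.842 = 0.158.
P(L|R2) = 1 − 0.846 = 0.154.
P(L|R3) = 1 − 0.982 = 0.018.
P(L|R4) = 1 − 0.844 = 0.156.
Using total probability over the partition,
P(L) = P(L|R1)·P(R1) + P(L|R2)·P(R2) + P(L|R3)·P(R3) + P(L|R4)·P(R4) + P(L|R5)·P(R5)
      = 0.158·0.14 + 0.154·0.19 + 0.018·0.38 + 0.156·0.15 + 0.088·0.14
      = 0.02212 + 0.02926 + 0.00684 + 0.0234 + 0.01232 = 0.09394

0.0939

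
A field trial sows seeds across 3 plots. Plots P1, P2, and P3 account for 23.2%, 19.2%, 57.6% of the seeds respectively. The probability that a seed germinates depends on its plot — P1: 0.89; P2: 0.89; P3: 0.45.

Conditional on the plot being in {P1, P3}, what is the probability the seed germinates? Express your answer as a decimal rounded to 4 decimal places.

Let S = {P1, P3}.
P(S) = 0.232 + 0.576 = 0.808.
P(G ∩ S) = 0.89·0.232 + 0.45·0.576 = 0.20648 + 0.2592 = 0.46568.
P(G | S) = 0.46568 / 0.808 = 0.576337…

P(G|S) ≈ 0.5763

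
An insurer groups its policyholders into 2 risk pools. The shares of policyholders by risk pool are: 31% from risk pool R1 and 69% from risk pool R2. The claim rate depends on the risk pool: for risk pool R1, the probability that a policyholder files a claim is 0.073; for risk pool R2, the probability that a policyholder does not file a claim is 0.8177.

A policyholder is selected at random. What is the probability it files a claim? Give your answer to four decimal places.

P(C) ≈ 0.1484

P(C|R2) = 1 − 0.8177 = 0.1823.
P(C) = P(C|R1)·P(R1) + P(C|R2)·P(R2)
      = 0.073·0.31 + 0.1823·0.69
      = 0.02263 + 0.125787 = 0.148417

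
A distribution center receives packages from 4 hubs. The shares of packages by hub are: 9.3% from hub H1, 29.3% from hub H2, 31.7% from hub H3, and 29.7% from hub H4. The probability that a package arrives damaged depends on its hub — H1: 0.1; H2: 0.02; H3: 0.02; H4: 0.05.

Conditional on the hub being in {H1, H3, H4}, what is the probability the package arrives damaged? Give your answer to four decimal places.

Let S = {H1, H3, H4}.
P(S) = 0.093 + 0.317 + 0.297 = 0.707.
P(D ∩ S) = 0.1·0.093 + 0.02·0.317 + 0.05·0.297 = 0.0093 + 0.00634 + 0.01485 = 0.03049.
P(D | S) = 0.03049 / 0.707 = 0.043126…

0.0431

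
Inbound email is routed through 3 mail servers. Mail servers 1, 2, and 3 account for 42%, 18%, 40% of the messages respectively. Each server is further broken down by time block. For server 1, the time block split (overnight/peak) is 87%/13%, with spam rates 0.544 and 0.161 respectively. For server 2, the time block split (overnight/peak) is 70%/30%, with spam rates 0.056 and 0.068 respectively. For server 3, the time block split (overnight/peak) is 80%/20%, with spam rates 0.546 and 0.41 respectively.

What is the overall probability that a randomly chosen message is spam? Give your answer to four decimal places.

P(S|1) = 0.87·0.544 + 0.13·0.161 = 0.47328 + 0.02093 = 0.49421
P(S|2) = 0.7·0.056 + 0.3·0.068 = 0.0392 + 0.0204 = 0.0596
P(S|3) = 0.8·0.546 + 0.2·0.41 = 0.4368 + 0.082 = 0.5188
By total probability over the outer partition,
P(S) = 0.42·0.49421 + 0.18·0.0596 + 0.4·0.5188
      = 0.2075682 + 0.010728 + 0.20752 = 0.4258162

P(S) ≈ 0.4258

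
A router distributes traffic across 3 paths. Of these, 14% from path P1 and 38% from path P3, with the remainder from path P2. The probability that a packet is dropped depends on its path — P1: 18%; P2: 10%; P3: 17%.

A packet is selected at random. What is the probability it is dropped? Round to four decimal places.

P(L) ≈ 0.1378

P(P2) = 1 − (0.14 + 0.38) = 0.48.
Summing over the partition,
P(L) = P(L|P1)·P(P1) + P(L|P2)·P(P2) + P(L|P3)·P(P3)
      = 0.18·0.14 + 0.1·0.48 + 0.17·0.38
      = 0.0252 + 0.048 + 0.0646 = 0.1378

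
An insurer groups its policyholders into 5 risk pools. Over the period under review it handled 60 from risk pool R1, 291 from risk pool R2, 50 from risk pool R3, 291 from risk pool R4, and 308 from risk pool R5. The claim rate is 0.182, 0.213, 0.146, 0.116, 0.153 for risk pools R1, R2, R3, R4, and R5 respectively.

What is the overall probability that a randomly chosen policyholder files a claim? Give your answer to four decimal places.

0.1611

Total: 60 + 291 + 50 + 291 + 308 = 1000.
P(R1) = 60/1000 = 0.06. P(R2) = 291/1000 = 0.291. P(R3) = 50/1000 = 0.05. P(R4) = 291/1000 = 0.291. P(R5) = 308/1000 = 0.308.
P(C) = P(C|R1)·P(R1) + P(C|R2)·P(R2) + P(C|R3)·P(R3) + P(C|R4)·P(R4) + P(C|R5)·P(R5)
      = 0.182·0.06 + 0.213·0.291 + 0.146·0.05 + 0.116·0.291 + 0.153·0.308
      = 0.01092 + 0.061983 + 0.0073 + 0.033756 + 0.047124 = 0.161083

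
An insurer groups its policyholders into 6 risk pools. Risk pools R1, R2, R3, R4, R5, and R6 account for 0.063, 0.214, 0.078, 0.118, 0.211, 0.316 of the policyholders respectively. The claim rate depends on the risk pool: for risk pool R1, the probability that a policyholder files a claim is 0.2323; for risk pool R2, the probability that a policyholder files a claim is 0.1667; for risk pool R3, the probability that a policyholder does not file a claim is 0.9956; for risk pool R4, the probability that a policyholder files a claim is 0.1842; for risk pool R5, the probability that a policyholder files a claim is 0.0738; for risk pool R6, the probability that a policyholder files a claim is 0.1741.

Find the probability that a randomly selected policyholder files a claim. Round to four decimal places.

P(C|R3) = 1 − 0.9956 = 0.0044.
By the law of total probability,
P(C) = P(C|R1)·P(R1) + P(C|R2)·P(R2) + P(C|R3)·P(R3) + P(C|R4)·P(R4) + P(C|R5)·P(R5) + P(C|R6)·P(R6)
      = 0.2323·0.063 + 0.1667·0.214 + 0.0044·0.078 + 0.1842·0.118 + 0.0738·0.211 + 0.1741·0.316
      = 0.0146349 + 0.0356738 + 0.0003432 + 0.0217356 + 0.0155718 + 0.0550156 = 0.1429749

P(C) ≈ 0.1430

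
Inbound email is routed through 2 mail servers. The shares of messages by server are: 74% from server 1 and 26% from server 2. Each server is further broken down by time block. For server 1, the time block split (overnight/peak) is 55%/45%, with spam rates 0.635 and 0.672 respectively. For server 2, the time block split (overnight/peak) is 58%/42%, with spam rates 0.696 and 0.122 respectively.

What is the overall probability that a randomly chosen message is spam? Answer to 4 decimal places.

0.6005

P(S|1) = 0.55·0.635 + 0.45·0.672 = 0.34925 + 0.3024 = 0.65165
P(S|2) = 0.58·0.696 + 0.42·0.122 = 0.40368 + 0.05124 = 0.45492
By total probability over the outer partition,
P(S) = 0.74·0.65165 + 0.26·0.45492
      = 0.482221 + 0.1182792 = 0.6005002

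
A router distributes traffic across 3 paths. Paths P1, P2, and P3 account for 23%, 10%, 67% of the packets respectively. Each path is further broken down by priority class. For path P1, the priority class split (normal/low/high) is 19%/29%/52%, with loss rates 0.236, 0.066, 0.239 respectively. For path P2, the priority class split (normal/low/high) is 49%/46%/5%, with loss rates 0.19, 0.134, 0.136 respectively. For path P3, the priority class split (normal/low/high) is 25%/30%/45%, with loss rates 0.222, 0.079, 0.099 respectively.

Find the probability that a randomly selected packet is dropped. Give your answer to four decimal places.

P(L|P1) = 0.19·0.236 + 0.29·0.066 + 0.52·0.239 = 0.04484 + 0.01914 + 0.12428 = 0.18826
P(L|P2) = 0.49·0.19 + 0.46·0.134 + 0.05·0.136 = 0.0931 + 0.06164 + 0.0068 = 0.16154
P(L|P3) = 0.25·0.222 + 0.3·0.079 + 0.45·0.099 = 0.0555 + 0.0237 + 0.04455 = 0.12375
Then overall,
P(L) = 0.23·0.18826 + 0.1·0.16154 + 0.67·0.12375
      = 0.0432998 + 0.016154 + 0.0829125 = 0.1423663

P(L) ≈ 0.1424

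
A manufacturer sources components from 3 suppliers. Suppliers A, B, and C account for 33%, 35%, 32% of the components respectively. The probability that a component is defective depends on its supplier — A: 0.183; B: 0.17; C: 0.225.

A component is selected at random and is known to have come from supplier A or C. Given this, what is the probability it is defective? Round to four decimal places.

0.2037

Let S = {A, C}.
P(S) = 0.33 + 0.32 = 0.65.
P(D ∩ S) = 0.183·0.33 + 0.225·0.32 = 0.06039 + 0.072 = 0.13239.
P(D | S) = 0.13239 / 0.65 = 0.203677…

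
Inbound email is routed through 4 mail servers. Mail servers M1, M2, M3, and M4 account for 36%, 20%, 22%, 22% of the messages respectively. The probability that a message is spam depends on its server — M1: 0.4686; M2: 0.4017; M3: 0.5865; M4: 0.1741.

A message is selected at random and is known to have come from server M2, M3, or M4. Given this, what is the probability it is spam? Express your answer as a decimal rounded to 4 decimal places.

0.3870

Let J = {M2, M3, M4}.
P(J) = 0.2 + 0.22 + 0.22 = 0.64.
P(S ∩ J) = 0.4017·0.2 + 0.5865·0.22 + 0.1741·0.22 = 0.08034 + 0.12903 + 0.038302 = 0.247672.
P(S | J) = 0.247672 / 0.64 = 0.386988…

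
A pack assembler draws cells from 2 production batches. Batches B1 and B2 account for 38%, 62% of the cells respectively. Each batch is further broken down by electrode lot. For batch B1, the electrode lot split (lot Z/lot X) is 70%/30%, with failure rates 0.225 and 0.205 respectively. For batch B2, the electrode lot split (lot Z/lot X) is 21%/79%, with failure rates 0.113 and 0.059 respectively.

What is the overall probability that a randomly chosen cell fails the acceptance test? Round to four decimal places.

P(F|B1) = 0.7·0.225 + 0.3·0.205 = 0.1575 + 0.0615 = 0.219
P(F|B2) = 0.21·0.113 + 0.79·0.059 = 0.02373 + 0.04661 = 0.07034
By total probability over the outer partition,
P(F) = 0.38·0.219 + 0.62·0.07034
      = 0.08322 + 0.0436108 = 0.1268308

P(F) ≈ 0.1268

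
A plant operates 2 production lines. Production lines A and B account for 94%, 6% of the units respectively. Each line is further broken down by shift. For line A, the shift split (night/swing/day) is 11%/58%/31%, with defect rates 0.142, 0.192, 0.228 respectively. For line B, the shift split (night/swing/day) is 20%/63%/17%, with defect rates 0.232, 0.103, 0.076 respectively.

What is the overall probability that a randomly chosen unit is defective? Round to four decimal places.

P(D) ≈ 0.1933

P(D|A) = 0.11·0.142 + 0.58·0.192 + 0.31·0.228 = 0.01562 + 0.11136 + 0.07068 = 0.19766
P(D|B) = 0.2·0.232 + 0.63·0.103 + 0.17·0.076 = 0.0464 + 0.06489 + 0.01292 = 0.12421
Then overall,
P(D) = 0.94·0.19766 + 0.06·0.12421
      = 0.1858004 + 0.0074526 = 0.193253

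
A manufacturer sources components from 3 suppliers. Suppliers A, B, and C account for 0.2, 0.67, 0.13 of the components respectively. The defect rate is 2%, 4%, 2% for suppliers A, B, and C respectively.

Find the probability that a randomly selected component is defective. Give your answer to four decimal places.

P(D) = P(D|A)·P(A) + P(D|B)·P(B) + P(D|C)·P(C)
      = 0.02·0.2 + 0.04·0.67 + 0.02·0.13
      = 0.004 + 0.0268 + 0.0026 = 0.0334

0.0334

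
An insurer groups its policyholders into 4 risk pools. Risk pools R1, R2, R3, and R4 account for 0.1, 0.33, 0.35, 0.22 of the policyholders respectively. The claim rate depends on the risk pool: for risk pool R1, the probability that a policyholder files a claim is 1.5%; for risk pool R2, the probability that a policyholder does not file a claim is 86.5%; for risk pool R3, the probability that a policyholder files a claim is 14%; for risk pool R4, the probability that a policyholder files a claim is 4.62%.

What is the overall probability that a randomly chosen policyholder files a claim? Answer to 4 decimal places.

P(C|R2) = 1 − 0.865 = 0.135.
P(C) = P(C|R1)·P(R1) + P(C|R2)·P(R2) + P(C|R3)·P(R3) + P(C|R4)·P(R4)
      = 0.015·0.1 + 0.135·0.33 + 0.14·0.35 + 0.0462·0.22
      = 0.0015 + 0.04455 + 0.049 + 0.010164 = 0.105214

P(C) ≈ 0.1052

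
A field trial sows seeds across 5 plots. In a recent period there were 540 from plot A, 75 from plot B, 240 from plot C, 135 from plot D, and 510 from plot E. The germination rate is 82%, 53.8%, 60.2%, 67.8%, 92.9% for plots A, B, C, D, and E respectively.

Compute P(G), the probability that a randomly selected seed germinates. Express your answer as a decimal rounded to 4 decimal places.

0.7953

Total: 540 + 75 + 240 + 135 + 510 = 1500.
P(A) = 540/1500 = 0.36. P(B) = 75/1500 = 0.05. P(C) = 240/1500 = 0.16. P(D) = 135/1500 = 0.09. P(E) = 510/1500 = 0.34.
P(G) = P(G|A)·P(A) + P(G|B)·P(B) + P(G|C)·P(C) + P(G|D)·P(D) + P(G|E)·P(E)
      = 0.82·0.36 + 0.538·0.05 + 0.602·0.16 + 0.678·0.09 + 0.929·0.34
      = 0.2952 + 0.0269 + 0.09632 + 0.06102 + 0.31586 = 0.7953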